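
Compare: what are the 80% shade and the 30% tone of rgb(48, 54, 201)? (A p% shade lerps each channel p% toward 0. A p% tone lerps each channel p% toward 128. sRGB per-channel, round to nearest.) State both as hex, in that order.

80% shade:
  R: 48 + 0.8×(0−48) = 48 − 38.4 = 9.6 → 10
  G: 54 − 43.2 = 10.8 → 11
  B: 201 + 0.8×(0−201) = 201 − 160.8 = 40.2 → 40
  → #0A0B28
30% tone:
  R: 48 + 0.3×(128−48) = 48 + 24 = 72 → 72
  G: 54 + 0.3×(128−54) = 54 + 22.2 = 76.2 → 76
  B: 201 − 21.9 = 179.1 → 179
  → #484CB3

#0A0B28, #484CB3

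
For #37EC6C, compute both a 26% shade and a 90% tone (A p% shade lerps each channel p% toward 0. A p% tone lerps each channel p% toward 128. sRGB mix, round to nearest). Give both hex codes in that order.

#29AF50, #798B7E

#37EC6C is rgb(55, 236, 108).
26% shade:
  R: 55 − 14.3 = 40.7 → 41
  G: 236 + 0.26×(0−236) = 236 − 61.36 = 174.64 → 175
  B: 108 − 28.08 = 79.92 → 80
  → #29AF50
90% tone:
  R: 55 + 0.9×(128−55) = 55 + 65.7 = 120.7 → 121
  G: 236 + 0.9×(128−236) = 236 − 97.2 = 138.8 → 139
  B: 108 + 18 = 126 → 126
  → #798B7E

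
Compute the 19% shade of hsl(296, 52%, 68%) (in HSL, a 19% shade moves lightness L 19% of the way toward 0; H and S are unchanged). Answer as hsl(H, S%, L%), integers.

L moves 19% from 68 toward 0: 68 − 12.92 = 55.08 → 55.
H and S are unchanged.

hsl(296, 52%, 55%)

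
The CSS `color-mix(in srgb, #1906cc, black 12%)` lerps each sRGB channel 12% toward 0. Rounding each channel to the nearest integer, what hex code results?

#1605b4

#1906cc is rgb(25, 6, 204).
Lerp each channel 12% toward 0:
  R: 25 + 0.12×(0−25) = 25 − 3 = 22 → 22
  G: 6 − 0.72 = 5.28 → 5
  B: 204 + 0.12×(0−204) = 204 − 24.48 = 179.52 → 180
rgb(22, 5, 180) = #1605b4.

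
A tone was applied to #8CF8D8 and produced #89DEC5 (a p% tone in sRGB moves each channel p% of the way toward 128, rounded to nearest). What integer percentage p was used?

#8CF8D8 is rgb(140, 248, 216); #89DEC5 is rgb(137, 222, 197).
On the G channel (widest range): 222 ≈ 248 + (p/100)(128 − 248), so p ≈ 100×(222 − 248)/(128 − 248) = -2600/-120 = 21.67.
p = 22 reproduces all three channels after rounding.

22%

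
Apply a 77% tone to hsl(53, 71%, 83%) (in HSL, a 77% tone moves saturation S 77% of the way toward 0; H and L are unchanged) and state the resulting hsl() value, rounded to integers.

S moves 77% from 71 toward 0: 71 − 54.67 = 16.33 → 16.
H and L are unchanged.

hsl(53, 16%, 83%)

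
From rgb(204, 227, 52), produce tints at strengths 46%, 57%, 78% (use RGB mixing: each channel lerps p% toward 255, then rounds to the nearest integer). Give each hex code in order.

#E3F091, #E9F3A8, #F4F9D2

46%: (204 + 23.46 = 227.46→227, 227 + 12.88 = 239.88→240, 52 + 93.38 = 145.38→145) → #E3F091
57%: (204 + 29.07 = 233.07→233, 227 + 15.96 = 242.96→243, 52 + 115.71 = 167.71→168) → #E9F3A8
78%: (204 + 39.78 = 243.78→244, 227 + 21.84 = 248.84→249, 52 + 158.34 = 210.34→210) → #F4F9D2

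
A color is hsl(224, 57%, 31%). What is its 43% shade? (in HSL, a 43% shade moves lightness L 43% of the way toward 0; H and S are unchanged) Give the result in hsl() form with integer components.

hsl(224, 57%, 18%)

L moves 43% from 31 toward 0: 31 − 13.33 = 17.67 → 18.
H and S are unchanged.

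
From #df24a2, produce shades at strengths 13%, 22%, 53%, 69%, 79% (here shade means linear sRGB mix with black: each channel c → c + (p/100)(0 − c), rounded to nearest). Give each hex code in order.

#c21f8d, #ae1c7e, #69114c, #450b32, #2f0822

#df24a2 is rgb(223, 36, 162).
13%: (223 − 28.99 = 194.01→194, 36 − 4.68 = 31.32→31, 162 − 21.06 = 140.94→141) → #c21f8d
22%: (223 − 49.06 = 173.94→174, 36 − 7.92 = 28.08→28, 162 − 35.64 = 126.36→126) → #ae1c7e
53%: (223 − 118.19 = 104.81→105, 36 − 19.08 = 16.92→17, 162 − 85.86 = 76.14→76) → #69114c
69%: (223 − 153.87 = 69.13→69, 36 − 24.84 = 11.16→11, 162 − 111.78 = 50.22→50) → #450b32
79%: (223 − 176.17 = 46.83→47, 36 − 28.44 = 7.56→8, 162 − 127.98 = 34.02→34) → #2f0822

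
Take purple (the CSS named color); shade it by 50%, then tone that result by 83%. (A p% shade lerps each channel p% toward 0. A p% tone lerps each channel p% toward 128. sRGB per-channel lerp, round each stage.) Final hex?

CSS purple is rgb(128, 0, 128).
A 50% shade moves each channel 50% toward 0:
  R: 128 + 0.5×(0−128) = 128 − 64 = 64 → 64
  G: 0 + 0.5×(0−0) = 0 + 0 = 0 → 0
  B: 128 + 0.5×(0−128) = 128 − 64 = 64 → 64
After the shade: rgb(64, 0, 64) = #400040.
Lerp each channel 83% toward 128:
  R: 64 + 0.83×(128−64) = 64 + 53.12 = 117.12 → 117
  G: 0 + 0.83×(128−0) = 0 + 106.24 = 106.24 → 106
  B: 64 + 53.12 = 117.12 → 117
rgb(117, 106, 117) = #756A75.

#756A75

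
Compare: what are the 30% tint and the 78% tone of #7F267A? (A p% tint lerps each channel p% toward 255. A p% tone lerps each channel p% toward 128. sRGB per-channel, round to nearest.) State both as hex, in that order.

#A567A2, #806C7F

#7F267A is rgb(127, 38, 122).
30% tint:
  R: 127 + 38.4 = 165.4 → 165
  G: 38 + 0.3×(255−38) = 38 + 65.1 = 103.1 → 103
  B: 122 + 0.3×(255−122) = 122 + 39.9 = 161.9 → 162
  → #A567A2
78% tone:
  R: 127 + 0.78×(128−127) = 127 + 0.78 = 127.78 → 128
  G: 38 + 0.78×(128−38) = 38 + 70.2 = 108.2 → 108
  B: 122 + 4.68 = 126.68 → 127
  → #806C7F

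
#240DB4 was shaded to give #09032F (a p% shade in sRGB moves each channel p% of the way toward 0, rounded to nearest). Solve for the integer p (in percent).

74%

#240DB4 is rgb(36, 13, 180); #09032F is rgb(9, 3, 47).
On the B channel (widest range): 47 ≈ 180 + (p/100)(0 − 180), so p ≈ 100×(47 − 180)/(0 − 180) = -13300/-180 = 73.89.
p = 74 reproduces all three channels after rounding.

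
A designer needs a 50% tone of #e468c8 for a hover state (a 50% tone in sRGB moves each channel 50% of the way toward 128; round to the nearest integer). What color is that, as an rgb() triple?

#e468c8 is rgb(228, 104, 200).
Lerp each channel 50% toward 128:
  R: 228 + 0.5×(128−228) = 228 − 50 = 178 → 178
  G: 104 + 12 = 116 → 116
  B: 200 + 0.5×(128−200) = 200 − 36 = 164 → 164

rgb(178, 116, 164)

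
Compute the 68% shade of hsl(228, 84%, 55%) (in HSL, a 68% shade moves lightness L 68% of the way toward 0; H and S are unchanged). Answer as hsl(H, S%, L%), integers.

hsl(228, 84%, 18%)

L moves 68% from 55 toward 0: 55 − 37.4 = 17.6 → 18.
H and S are unchanged.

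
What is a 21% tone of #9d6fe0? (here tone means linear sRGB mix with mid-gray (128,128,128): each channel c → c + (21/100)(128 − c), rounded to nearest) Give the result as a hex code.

#9773cc

#9d6fe0 is rgb(157, 111, 224).
Per channel, c → c + 0.21(128 − c):
  R: 157 − 6.09 = 150.91 → 151
  G: 111 + 0.21×(128−111) = 111 + 3.57 = 114.57 → 115
  B: 224 + 0.21×(128−224) = 224 − 20.16 = 203.84 → 204
rgb(151, 115, 204) = #9773cc.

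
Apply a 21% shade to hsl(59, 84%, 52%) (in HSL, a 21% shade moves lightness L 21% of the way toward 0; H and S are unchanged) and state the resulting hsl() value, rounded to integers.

hsl(59, 84%, 41%)

L moves 21% from 52 toward 0: 52 − 10.92 = 41.08 → 41.
H and S are unchanged.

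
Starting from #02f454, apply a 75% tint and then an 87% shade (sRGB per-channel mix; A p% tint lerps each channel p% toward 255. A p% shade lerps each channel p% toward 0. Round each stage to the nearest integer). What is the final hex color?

#02f454 is rgb(2, 244, 84).
Lerp each channel 75% toward 255:
  R: 2 + 0.75×(255−2) = 2 + 189.75 = 191.75 → 192
  G: 244 + 8.25 = 252.25 → 252
  B: 84 + 128.25 = 212.25 → 212
After the tint: rgb(192, 252, 212) = #c0fcd4.
Per channel, c → c + 0.87(0 − c):
  R: 192 − 167.04 = 24.96 → 25
  G: 252 + 0.87×(0−252) = 252 − 219.24 = 32.76 → 33
  B: 212 + 0.87×(0−212) = 212 − 184.44 = 27.56 → 28
rgb(25, 33, 28) = #19211c.

#19211c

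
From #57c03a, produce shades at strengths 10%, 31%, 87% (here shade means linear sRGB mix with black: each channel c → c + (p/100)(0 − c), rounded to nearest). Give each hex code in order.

#57c03a is rgb(87, 192, 58).
10%: (87 − 8.7 = 78.3→78, 192 − 19.2 = 172.8→173, 58 − 5.8 = 52.2→52) → #4ead34
31%: (87 − 26.97 = 60.03→60, 192 − 59.52 = 132.48→132, 58 − 17.98 = 40.02→40) → #3c8428
87%: (87 − 75.69 = 11.31→11, 192 − 167.04 = 24.96→25, 58 − 50.46 = 7.54→8) → #0b1908

#4ead34, #3c8428, #0b1908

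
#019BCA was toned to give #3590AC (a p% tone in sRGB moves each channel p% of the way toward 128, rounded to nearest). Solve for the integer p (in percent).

41%

#019BCA is rgb(1, 155, 202); #3590AC is rgb(53, 144, 172).
On the R channel (widest range): 53 ≈ 1 + (p/100)(128 − 1), so p ≈ 100×(53 − 1)/(128 − 1) = 5200/127 = 40.94.
p = 41 reproduces all three channels after rounding.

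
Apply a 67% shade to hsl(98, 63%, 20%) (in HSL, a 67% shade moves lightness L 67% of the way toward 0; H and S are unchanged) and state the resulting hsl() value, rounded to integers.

L moves 67% from 20 toward 0: 20 − 13.4 = 6.6 → 7.
H and S are unchanged.

hsl(98, 63%, 7%)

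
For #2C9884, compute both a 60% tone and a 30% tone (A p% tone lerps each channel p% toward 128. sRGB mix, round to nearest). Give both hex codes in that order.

#5E8A82, #459183

#2C9884 is rgb(44, 152, 132).
60% tone:
  R: 44 + 50.4 = 94.4 → 94
  G: 152 + 0.6×(128−152) = 152 − 14.4 = 137.6 → 138
  B: 132 + 0.6×(128−132) = 132 − 2.4 = 129.6 → 130
  → #5E8A82
30% tone:
  R: 44 + 0.3×(128−44) = 44 + 25.2 = 69.2 → 69
  G: 152 + 0.3×(128−152) = 152 − 7.2 = 144.8 → 145
  B: 132 − 1.2 = 130.8 → 131
  → #459183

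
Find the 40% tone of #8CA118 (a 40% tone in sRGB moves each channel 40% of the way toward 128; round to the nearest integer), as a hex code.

#879442

#8CA118 is rgb(140, 161, 24).
Per channel, c → c + 0.4(128 − c):
  R: 140 + 0.4×(128−140) = 140 − 4.8 = 135.2 → 135
  G: 161 + 0.4×(128−161) = 161 − 13.2 = 147.8 → 148
  B: 24 + 0.4×(128−24) = 24 + 41.6 = 65.6 → 66
rgb(135, 148, 66) = #879442.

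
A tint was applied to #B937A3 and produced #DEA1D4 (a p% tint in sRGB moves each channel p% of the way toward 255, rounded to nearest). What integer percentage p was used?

53%

#B937A3 is rgb(185, 55, 163); #DEA1D4 is rgb(222, 161, 212).
On the G channel (widest range): 161 ≈ 55 + (p/100)(255 − 55), so p ≈ 100×(161 − 55)/(255 − 55) = 10600/200 = 53.00.
p = 53 reproduces all three channels after rounding.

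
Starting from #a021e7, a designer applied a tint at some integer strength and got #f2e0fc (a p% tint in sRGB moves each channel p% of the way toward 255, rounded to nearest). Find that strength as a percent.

86%

#a021e7 is rgb(160, 33, 231); #f2e0fc is rgb(242, 224, 252).
On the G channel (widest range): 224 ≈ 33 + (p/100)(255 − 33), so p ≈ 100×(224 − 33)/(255 − 33) = 19100/222 = 86.04.
p = 86 reproduces all three channels after rounding.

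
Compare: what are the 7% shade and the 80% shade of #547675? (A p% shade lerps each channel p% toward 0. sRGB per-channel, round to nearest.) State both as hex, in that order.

#547675 is rgb(84, 118, 117).
7% shade:
  R: 84 − 5.88 = 78.12 → 78
  G: 118 + 0.07×(0−118) = 118 − 8.26 = 109.74 → 110
  B: 117 + 0.07×(0−117) = 117 − 8.19 = 108.81 → 109
  → #4E6E6D
80% shade:
  R: 84 + 0.8×(0−84) = 84 − 67.2 = 16.8 → 17
  G: 118 + 0.8×(0−118) = 118 − 94.4 = 23.6 → 24
  B: 117 + 0.8×(0−117) = 117 − 93.6 = 23.4 → 23
  → #111817

#4E6E6D, #111817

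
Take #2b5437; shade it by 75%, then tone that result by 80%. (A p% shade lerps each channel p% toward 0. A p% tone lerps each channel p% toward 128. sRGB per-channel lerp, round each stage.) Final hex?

#696b69

#2b5437 is rgb(43, 84, 55).
A 75% shade moves each channel 75% toward 0:
  R: 43 + 0.75×(0−43) = 43 − 32.25 = 10.75 → 11
  G: 84 − 63 = 21 → 21
  B: 55 + 0.75×(0−55) = 55 − 41.25 = 13.75 → 14
After the shade: rgb(11, 21, 14) = #0b150e.
Per channel, c → c + 0.8(128 − c):
  R: 11 + 0.8×(128−11) = 11 + 93.6 = 104.6 → 105
  G: 21 + 85.6 = 106.6 → 107
  B: 14 + 0.8×(128−14) = 14 + 91.2 = 105.2 → 105
rgb(105, 107, 105) = #696b69.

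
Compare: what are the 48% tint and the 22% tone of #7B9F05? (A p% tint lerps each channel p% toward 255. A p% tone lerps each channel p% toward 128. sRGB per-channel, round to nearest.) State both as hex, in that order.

#7B9F05 is rgb(123, 159, 5).
48% tint:
  R: 123 + 0.48×(255−123) = 123 + 63.36 = 186.36 → 186
  G: 159 + 46.08 = 205.08 → 205
  B: 5 + 0.48×(255−5) = 5 + 120 = 125 → 125
  → #BACD7D
22% tone:
  R: 123 + 0.22×(128−123) = 123 + 1.1 = 124.1 → 124
  G: 159 + 0.22×(128−159) = 159 − 6.82 = 152.18 → 152
  B: 5 + 0.22×(128−5) = 5 + 27.06 = 32.06 → 32
  → #7C9820

#BACD7D, #7C9820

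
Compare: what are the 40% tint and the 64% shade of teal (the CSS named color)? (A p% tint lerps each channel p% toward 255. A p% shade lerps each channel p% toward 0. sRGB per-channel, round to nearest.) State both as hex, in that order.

CSS teal is rgb(0, 128, 128).
40% tint:
  R: 0 + 0.4×(255−0) = 0 + 102 = 102 → 102
  G: 128 + 0.4×(255−128) = 128 + 50.8 = 178.8 → 179
  B: 128 + 0.4×(255−128) = 128 + 50.8 = 178.8 → 179
  → #66b3b3
64% shade:
  R: 0 + 0 = 0 → 0
  G: 128 + 0.64×(0−128) = 128 − 81.92 = 46.08 → 46
  B: 128 + 0.64×(0−128) = 128 − 81.92 = 46.08 → 46
  → #002e2e

#66b3b3, #002e2e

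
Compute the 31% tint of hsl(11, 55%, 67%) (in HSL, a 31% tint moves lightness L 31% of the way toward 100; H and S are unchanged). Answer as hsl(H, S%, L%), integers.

L moves 31% from 67 toward 100: 67 + 10.23 = 77.23 → 77.
H and S are unchanged.

hsl(11, 55%, 77%)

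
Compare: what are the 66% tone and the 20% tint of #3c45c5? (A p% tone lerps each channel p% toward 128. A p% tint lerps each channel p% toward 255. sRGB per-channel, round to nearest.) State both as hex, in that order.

#3c45c5 is rgb(60, 69, 197).
66% tone:
  R: 60 + 44.88 = 104.88 → 105
  G: 69 + 0.66×(128−69) = 69 + 38.94 = 107.94 → 108
  B: 197 − 45.54 = 151.46 → 151
  → #696c97
20% tint:
  R: 60 + 39 = 99 → 99
  G: 69 + 0.2×(255−69) = 69 + 37.2 = 106.2 → 106
  B: 197 + 11.6 = 208.6 → 209
  → #636ad1

#696c97, #636ad1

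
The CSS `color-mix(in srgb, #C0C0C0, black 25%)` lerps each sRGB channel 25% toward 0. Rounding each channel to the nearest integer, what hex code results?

#909090

#C0C0C0 is rgb(192, 192, 192).
Lerp each channel 25% toward 0:
  R: 192 − 48 = 144 → 144
  G: 192 + 0.25×(0−192) = 192 − 48 = 144 → 144
  B: 192 − 48 = 144 → 144
rgb(144, 144, 144) = #909090.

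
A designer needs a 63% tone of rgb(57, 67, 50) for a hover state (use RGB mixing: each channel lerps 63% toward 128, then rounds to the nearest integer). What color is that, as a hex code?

#666963

A 63% tone moves each channel 63% toward 128:
  R: 57 + 44.73 = 101.73 → 102
  G: 67 + 38.43 = 105.43 → 105
  B: 50 + 0.63×(128−50) = 50 + 49.14 = 99.14 → 99
rgb(102, 105, 99) = #666963.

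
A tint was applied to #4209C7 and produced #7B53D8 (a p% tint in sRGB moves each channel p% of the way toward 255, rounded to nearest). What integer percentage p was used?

#4209C7 is rgb(66, 9, 199); #7B53D8 is rgb(123, 83, 216).
On the G channel (widest range): 83 ≈ 9 + (p/100)(255 − 9), so p ≈ 100×(83 − 9)/(255 − 9) = 7400/246 = 30.08.
p = 30 reproduces all three channels after rounding.

30%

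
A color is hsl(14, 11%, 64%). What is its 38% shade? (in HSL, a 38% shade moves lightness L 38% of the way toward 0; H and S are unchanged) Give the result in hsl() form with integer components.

L moves 38% from 64 toward 0: 64 − 24.32 = 39.68 → 40.
H and S are unchanged.

hsl(14, 11%, 40%)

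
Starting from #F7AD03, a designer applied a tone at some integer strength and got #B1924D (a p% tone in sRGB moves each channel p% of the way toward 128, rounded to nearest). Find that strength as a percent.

59%

#F7AD03 is rgb(247, 173, 3); #B1924D is rgb(177, 146, 77).
On the B channel (widest range): 77 ≈ 3 + (p/100)(128 − 3), so p ≈ 100×(77 − 3)/(128 − 3) = 7400/125 = 59.20.
p = 59 reproduces all three channels after rounding.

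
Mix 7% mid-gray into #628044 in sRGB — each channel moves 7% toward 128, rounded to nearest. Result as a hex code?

#628044 is rgb(98, 128, 68).
Lerp each channel 7% toward 128:
  R: 98 + 2.1 = 100.1 → 100
  G: 128 + 0 = 128 → 128
  B: 68 + 0.07×(128−68) = 68 + 4.2 = 72.2 → 72
rgb(100, 128, 72) = #648048.

#648048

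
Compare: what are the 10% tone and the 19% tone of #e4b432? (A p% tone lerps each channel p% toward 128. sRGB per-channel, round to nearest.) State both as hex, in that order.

#daaf3a, #d1aa41

#e4b432 is rgb(228, 180, 50).
10% tone:
  R: 228 + 0.1×(128−228) = 228 − 10 = 218 → 218
  G: 180 − 5.2 = 174.8 → 175
  B: 50 + 0.1×(128−50) = 50 + 7.8 = 57.8 → 58
  → #daaf3a
19% tone:
  R: 228 − 19 = 209 → 209
  G: 180 − 9.88 = 170.12 → 170
  B: 50 + 14.82 = 64.82 → 65
  → #d1aa41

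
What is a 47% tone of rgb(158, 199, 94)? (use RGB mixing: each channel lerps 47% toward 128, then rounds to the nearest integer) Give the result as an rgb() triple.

rgb(144, 166, 110)

Per channel, c → c + 0.47(128 − c):
  R: 158 − 14.1 = 143.9 → 144
  G: 199 − 33.37 = 165.63 → 166
  B: 94 + 15.98 = 109.98 → 110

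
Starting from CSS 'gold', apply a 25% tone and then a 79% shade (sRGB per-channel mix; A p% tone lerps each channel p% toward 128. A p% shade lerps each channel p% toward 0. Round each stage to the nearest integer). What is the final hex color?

#2F2907

CSS gold is rgb(255, 215, 0).
Lerp each channel 25% toward 128:
  R: 255 + 0.25×(128−255) = 255 − 31.75 = 223.25 → 223
  G: 215 − 21.75 = 193.25 → 193
  B: 0 + 32 = 32 → 32
After the tone: rgb(223, 193, 32) = #DFC120.
A 79% shade moves each channel 79% toward 0:
  R: 223 − 176.17 = 46.83 → 47
  G: 193 + 0.79×(0−193) = 193 − 152.47 = 40.53 → 41
  B: 32 − 25.28 = 6.72 → 7
rgb(47, 41, 7) = #2F2907.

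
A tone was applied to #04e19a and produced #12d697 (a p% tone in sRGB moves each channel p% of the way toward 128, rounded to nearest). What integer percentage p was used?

11%

#04e19a is rgb(4, 225, 154); #12d697 is rgb(18, 214, 151).
On the R channel (widest range): 18 ≈ 4 + (p/100)(128 − 4), so p ≈ 100×(18 − 4)/(128 − 4) = 1400/124 = 11.29.
p = 11 reproduces all three channels after rounding.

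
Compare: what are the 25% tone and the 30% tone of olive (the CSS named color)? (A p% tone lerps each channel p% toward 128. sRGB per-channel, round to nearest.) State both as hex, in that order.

#808020, #808026

CSS olive is rgb(128, 128, 0).
25% tone:
  R: 128 + 0.25×(128−128) = 128 + 0 = 128 → 128
  G: 128 + 0.25×(128−128) = 128 + 0 = 128 → 128
  B: 0 + 32 = 32 → 32
  → #808020
30% tone:
  R: 128 + 0.3×(128−128) = 128 + 0 = 128 → 128
  G: 128 + 0 = 128 → 128
  B: 0 + 0.3×(128−0) = 0 + 38.4 = 38.4 → 38
  → #808026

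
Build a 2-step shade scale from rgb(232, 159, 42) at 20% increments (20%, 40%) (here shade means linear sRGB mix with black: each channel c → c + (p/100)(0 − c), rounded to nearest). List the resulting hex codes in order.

#BA7F22, #8B5F19

20%: (232 − 46.4 = 185.6→186, 159 − 31.8 = 127.2→127, 42 − 8.4 = 33.6→34) → #BA7F22
40%: (232 − 92.8 = 139.2→139, 159 − 63.6 = 95.4→95, 42 − 16.8 = 25.2→25) → #8B5F19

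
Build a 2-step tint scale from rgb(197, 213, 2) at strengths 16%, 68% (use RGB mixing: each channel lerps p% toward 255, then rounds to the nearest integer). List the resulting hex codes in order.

16%: (197 + 9.28 = 206.28→206, 213 + 6.72 = 219.72→220, 2 + 40.48 = 42.48→42) → #CEDC2A
68%: (197 + 39.44 = 236.44→236, 213 + 28.56 = 241.56→242, 2 + 172.04 = 174.04→174) → #ECF2AE

#CEDC2A, #ECF2AE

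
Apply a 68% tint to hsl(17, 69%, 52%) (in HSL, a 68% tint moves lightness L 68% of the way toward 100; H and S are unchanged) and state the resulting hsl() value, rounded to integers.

L moves 68% from 52 toward 100: 52 + 32.64 = 84.64 → 85.
H and S are unchanged.

hsl(17, 69%, 85%)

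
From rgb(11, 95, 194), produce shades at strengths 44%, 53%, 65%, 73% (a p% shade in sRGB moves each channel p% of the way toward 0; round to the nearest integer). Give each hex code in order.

44%: (11 − 4.84 = 6.16→6, 95 − 41.8 = 53.2→53, 194 − 85.36 = 108.64→109) → #06356d
53%: (11 − 5.83 = 5.17→5, 95 − 50.35 = 44.65→45, 194 − 102.82 = 91.18→91) → #052d5b
65%: (11 − 7.15 = 3.85→4, 95 − 61.75 = 33.25→33, 194 − 126.1 = 67.9→68) → #042144
73%: (11 − 8.03 = 2.97→3, 95 − 69.35 = 25.65→26, 194 − 141.62 = 52.38→52) → #031a34

#06356d, #052d5b, #042144, #031a34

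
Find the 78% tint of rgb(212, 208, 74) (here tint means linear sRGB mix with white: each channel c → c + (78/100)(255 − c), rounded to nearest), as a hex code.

#f6f5d7

Per channel, c → c + 0.78(255 − c):
  R: 212 + 0.78×(255−212) = 212 + 33.54 = 245.54 → 246
  G: 208 + 0.78×(255−208) = 208 + 36.66 = 244.66 → 245
  B: 74 + 141.18 = 215.18 → 215
rgb(246, 245, 215) = #f6f5d7.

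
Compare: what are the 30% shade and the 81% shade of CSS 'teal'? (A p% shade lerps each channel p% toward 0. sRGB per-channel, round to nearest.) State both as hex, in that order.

CSS teal is rgb(0, 128, 128).
30% shade:
  R: 0 + 0.3×(0−0) = 0 + 0 = 0 → 0
  G: 128 + 0.3×(0−128) = 128 − 38.4 = 89.6 → 90
  B: 128 + 0.3×(0−128) = 128 − 38.4 = 89.6 → 90
  → #005A5A
81% shade:
  R: 0 + 0.81×(0−0) = 0 + 0 = 0 → 0
  G: 128 + 0.81×(0−128) = 128 − 103.68 = 24.32 → 24
  B: 128 − 103.68 = 24.32 → 24
  → #001818

#005A5A, #001818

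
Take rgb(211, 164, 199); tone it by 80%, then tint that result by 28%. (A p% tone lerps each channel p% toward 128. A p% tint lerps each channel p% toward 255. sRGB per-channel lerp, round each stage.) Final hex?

#B0A9AE

Lerp each channel 80% toward 128:
  R: 211 + 0.8×(128−211) = 211 − 66.4 = 144.6 → 145
  G: 164 − 28.8 = 135.2 → 135
  B: 199 + 0.8×(128−199) = 199 − 56.8 = 142.2 → 142
After the tone: rgb(145, 135, 142) = #91878E.
Lerp each channel 28% toward 255:
  R: 145 + 30.8 = 175.8 → 176
  G: 135 + 0.28×(255−135) = 135 + 33.6 = 168.6 → 169
  B: 142 + 31.64 = 173.64 → 174
rgb(176, 169, 174) = #B0A9AE.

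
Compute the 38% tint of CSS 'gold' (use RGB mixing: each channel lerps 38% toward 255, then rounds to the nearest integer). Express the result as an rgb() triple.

CSS gold is rgb(255, 215, 0).
Per channel, c → c + 0.38(255 − c):
  R: 255 + 0.38×(255−255) = 255 + 0 = 255 → 255
  G: 215 + 15.2 = 230.2 → 230
  B: 0 + 0.38×(255−0) = 0 + 96.9 = 96.9 → 97

rgb(255, 230, 97)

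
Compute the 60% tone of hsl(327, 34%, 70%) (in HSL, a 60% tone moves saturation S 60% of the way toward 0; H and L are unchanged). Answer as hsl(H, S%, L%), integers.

hsl(327, 14%, 70%)

S moves 60% from 34 toward 0: 34 − 20.4 = 13.6 → 14.
H and L are unchanged.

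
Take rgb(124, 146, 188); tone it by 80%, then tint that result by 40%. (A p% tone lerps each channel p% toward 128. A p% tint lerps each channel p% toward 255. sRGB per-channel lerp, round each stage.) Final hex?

#b2b5ba

Per channel, c → c + 0.8(128 − c):
  R: 124 + 3.2 = 127.2 → 127
  G: 146 + 0.8×(128−146) = 146 − 14.4 = 131.6 → 132
  B: 188 + 0.8×(128−188) = 188 − 48 = 140 → 140
After the tone: rgb(127, 132, 140) = #7f848c.
A 40% tint moves each channel 40% toward 255:
  R: 127 + 0.4×(255−127) = 127 + 51.2 = 178.2 → 178
  G: 132 + 0.4×(255−132) = 132 + 49.2 = 181.2 → 181
  B: 140 + 46 = 186 → 186
rgb(178, 181, 186) = #b2b5ba.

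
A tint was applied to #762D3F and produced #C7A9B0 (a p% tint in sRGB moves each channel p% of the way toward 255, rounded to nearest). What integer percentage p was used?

59%

#762D3F is rgb(118, 45, 63); #C7A9B0 is rgb(199, 169, 176).
On the G channel (widest range): 169 ≈ 45 + (p/100)(255 − 45), so p ≈ 100×(169 − 45)/(255 − 45) = 12400/210 = 59.05.
p = 59 reproduces all three channels after rounding.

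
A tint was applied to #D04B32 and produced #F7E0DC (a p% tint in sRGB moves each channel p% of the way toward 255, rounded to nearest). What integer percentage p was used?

83%

#D04B32 is rgb(208, 75, 50); #F7E0DC is rgb(247, 224, 220).
On the B channel (widest range): 220 ≈ 50 + (p/100)(255 − 50), so p ≈ 100×(220 − 50)/(255 − 50) = 17000/205 = 82.93.
p = 83 reproduces all three channels after rounding.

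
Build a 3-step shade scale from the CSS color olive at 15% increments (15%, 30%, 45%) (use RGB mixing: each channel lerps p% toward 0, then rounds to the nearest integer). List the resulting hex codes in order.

#6D6D00, #5A5A00, #464600

CSS olive is rgb(128, 128, 0).
15%: (128 − 19.2 = 108.8→109, 128 − 19.2 = 108.8→109, 0→0) → #6D6D00
30%: (128 − 38.4 = 89.6→90, 128 − 38.4 = 89.6→90, 0→0) → #5A5A00
45%: (128 − 57.6 = 70.4→70, 128 − 57.6 = 70.4→70, 0→0) → #464600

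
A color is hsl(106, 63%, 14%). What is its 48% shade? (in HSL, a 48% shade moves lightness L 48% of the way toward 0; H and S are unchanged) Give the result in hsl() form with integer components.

hsl(106, 63%, 7%)

L moves 48% from 14 toward 0: 14 − 6.72 = 7.28 → 7.
H and S are unchanged.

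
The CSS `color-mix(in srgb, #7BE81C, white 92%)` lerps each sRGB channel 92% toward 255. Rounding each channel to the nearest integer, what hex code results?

#F4FDED

#7BE81C is rgb(123, 232, 28).
Lerp each channel 92% toward 255:
  R: 123 + 121.44 = 244.44 → 244
  G: 232 + 21.16 = 253.16 → 253
  B: 28 + 208.84 = 236.84 → 237
rgb(244, 253, 237) = #F4FDED.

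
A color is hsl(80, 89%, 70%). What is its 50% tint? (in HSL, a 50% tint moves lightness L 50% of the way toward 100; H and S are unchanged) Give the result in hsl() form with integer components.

L moves 50% from 70 toward 100: 70 + 15 = 85 → 85.
H and S are unchanged.

hsl(80, 89%, 85%)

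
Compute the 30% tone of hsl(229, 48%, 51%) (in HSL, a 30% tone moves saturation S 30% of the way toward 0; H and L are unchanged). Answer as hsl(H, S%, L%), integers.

hsl(229, 34%, 51%)

S moves 30% from 48 toward 0: 48 − 14.4 = 33.6 → 34.
H and L are unchanged.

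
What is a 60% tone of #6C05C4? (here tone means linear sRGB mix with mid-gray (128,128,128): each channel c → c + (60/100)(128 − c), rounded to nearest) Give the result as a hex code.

#6C05C4 is rgb(108, 5, 196).
Lerp each channel 60% toward 128:
  R: 108 + 12 = 120 → 120
  G: 5 + 0.6×(128−5) = 5 + 73.8 = 78.8 → 79
  B: 196 − 40.8 = 155.2 → 155
rgb(120, 79, 155) = #784F9B.

#784F9B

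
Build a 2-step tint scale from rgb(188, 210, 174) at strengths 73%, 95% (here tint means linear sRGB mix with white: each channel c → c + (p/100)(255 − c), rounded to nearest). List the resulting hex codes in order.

73%: (188 + 48.91 = 236.91→237, 210 + 32.85 = 242.85→243, 174 + 59.13 = 233.13→233) → #edf3e9
95%: (188 + 63.65 = 251.65→252, 210 + 42.75 = 252.75→253, 174 + 76.95 = 250.95→251) → #fcfdfb

#edf3e9, #fcfdfb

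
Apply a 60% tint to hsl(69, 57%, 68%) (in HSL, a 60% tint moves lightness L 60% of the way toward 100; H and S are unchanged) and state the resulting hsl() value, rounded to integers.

L moves 60% from 68 toward 100: 68 + 19.2 = 87.2 → 87.
H and S are unchanged.

hsl(69, 57%, 87%)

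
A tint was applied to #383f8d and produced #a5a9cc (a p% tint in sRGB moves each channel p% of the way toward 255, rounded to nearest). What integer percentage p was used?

#383f8d is rgb(56, 63, 141); #a5a9cc is rgb(165, 169, 204).
On the R channel (widest range): 165 ≈ 56 + (p/100)(255 − 56), so p ≈ 100×(165 − 56)/(255 − 56) = 10900/199 = 54.77.
p = 55 reproduces all three channels after rounding.

55%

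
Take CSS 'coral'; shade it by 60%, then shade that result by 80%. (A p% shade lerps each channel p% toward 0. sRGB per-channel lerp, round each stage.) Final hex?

#140A06

CSS coral is rgb(255, 127, 80).
A 60% shade moves each channel 60% toward 0:
  R: 255 − 153 = 102 → 102
  G: 127 + 0.6×(0−127) = 127 − 76.2 = 50.8 → 51
  B: 80 − 48 = 32 → 32
After the shade: rgb(102, 51, 32) = #663320.
An 80% shade moves each channel 80% toward 0:
  R: 102 + 0.8×(0−102) = 102 − 81.6 = 20.4 → 20
  G: 51 + 0.8×(0−51) = 51 − 40.8 = 10.2 → 10
  B: 32 + 0.8×(0−32) = 32 − 25.6 = 6.4 → 6
rgb(20, 10, 6) = #140A06.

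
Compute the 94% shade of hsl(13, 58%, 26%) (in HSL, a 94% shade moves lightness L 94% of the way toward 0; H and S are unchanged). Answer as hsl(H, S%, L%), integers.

hsl(13, 58%, 2%)

L moves 94% from 26 toward 0: 26 − 24.44 = 1.56 → 2.
H and S are unchanged.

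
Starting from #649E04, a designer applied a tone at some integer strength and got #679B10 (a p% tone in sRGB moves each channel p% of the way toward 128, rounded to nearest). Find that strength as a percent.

#649E04 is rgb(100, 158, 4); #679B10 is rgb(103, 155, 16).
On the B channel (widest range): 16 ≈ 4 + (p/100)(128 − 4), so p ≈ 100×(16 − 4)/(128 − 4) = 1200/124 = 9.68.
p = 10 reproduces all three channels after rounding.

10%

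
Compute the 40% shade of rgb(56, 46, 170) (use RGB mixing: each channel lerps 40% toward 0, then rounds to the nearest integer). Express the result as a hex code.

Per channel, c → c + 0.4(0 − c):
  R: 56 − 22.4 = 33.6 → 34
  G: 46 − 18.4 = 27.6 → 28
  B: 170 − 68 = 102 → 102
rgb(34, 28, 102) = #221C66.

#221C66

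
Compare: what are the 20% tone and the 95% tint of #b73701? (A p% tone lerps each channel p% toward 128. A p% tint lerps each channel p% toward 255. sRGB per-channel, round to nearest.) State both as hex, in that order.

#ac461a, #fbf5f2

#b73701 is rgb(183, 55, 1).
20% tone:
  R: 183 − 11 = 172 → 172
  G: 55 + 0.2×(128−55) = 55 + 14.6 = 69.6 → 70
  B: 1 + 25.4 = 26.4 → 26
  → #ac461a
95% tint:
  R: 183 + 0.95×(255−183) = 183 + 68.4 = 251.4 → 251
  G: 55 + 190 = 245 → 245
  B: 1 + 0.95×(255−1) = 1 + 241.3 = 242.3 → 242
  → #fbf5f2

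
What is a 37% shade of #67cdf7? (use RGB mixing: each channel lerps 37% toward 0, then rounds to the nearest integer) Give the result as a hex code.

#41819c

#67cdf7 is rgb(103, 205, 247).
Lerp each channel 37% toward 0:
  R: 103 + 0.37×(0−103) = 103 − 38.11 = 64.89 → 65
  G: 205 + 0.37×(0−205) = 205 − 75.85 = 129.15 → 129
  B: 247 − 91.39 = 155.61 → 156
rgb(65, 129, 156) = #41819c.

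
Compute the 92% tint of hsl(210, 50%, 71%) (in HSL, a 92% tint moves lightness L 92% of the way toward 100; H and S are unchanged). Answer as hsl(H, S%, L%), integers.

hsl(210, 50%, 98%)

L moves 92% from 71 toward 100: 71 + 26.68 = 97.68 → 98.
H and S are unchanged.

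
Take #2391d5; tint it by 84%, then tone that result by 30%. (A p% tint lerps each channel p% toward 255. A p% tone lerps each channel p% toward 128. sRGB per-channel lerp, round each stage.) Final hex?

#2391d5 is rgb(35, 145, 213).
Per channel, c → c + 0.84(255 − c):
  R: 35 + 0.84×(255−35) = 35 + 184.8 = 219.8 → 220
  G: 145 + 92.4 = 237.4 → 237
  B: 213 + 0.84×(255−213) = 213 + 35.28 = 248.28 → 248
After the tint: rgb(220, 237, 248) = #dcedf8.
Lerp each channel 30% toward 128:
  R: 220 + 0.3×(128−220) = 220 − 27.6 = 192.4 → 192
  G: 237 + 0.3×(128−237) = 237 − 32.7 = 204.3 → 204
  B: 248 + 0.3×(128−248) = 248 − 36 = 212 → 212
rgb(192, 204, 212) = #c0ccd4.

#c0ccd4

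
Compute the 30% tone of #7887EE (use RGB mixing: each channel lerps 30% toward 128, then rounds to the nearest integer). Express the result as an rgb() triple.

#7887EE is rgb(120, 135, 238).
Lerp each channel 30% toward 128:
  R: 120 + 2.4 = 122.4 → 122
  G: 135 + 0.3×(128−135) = 135 − 2.1 = 132.9 → 133
  B: 238 − 33 = 205 → 205

rgb(122, 133, 205)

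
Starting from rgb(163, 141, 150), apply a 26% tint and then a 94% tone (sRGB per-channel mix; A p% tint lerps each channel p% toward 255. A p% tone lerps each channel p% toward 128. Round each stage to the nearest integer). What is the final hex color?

Per channel, c → c + 0.26(255 − c):
  R: 163 + 0.26×(255−163) = 163 + 23.92 = 186.92 → 187
  G: 141 + 0.26×(255−141) = 141 + 29.64 = 170.64 → 171
  B: 150 + 27.3 = 177.3 → 177
After the tint: rgb(187, 171, 177) = #BBABB1.
A 94% tone moves each channel 94% toward 128:
  R: 187 + 0.94×(128−187) = 187 − 55.46 = 131.54 → 132
  G: 171 + 0.94×(128−171) = 171 − 40.42 = 130.58 → 131
  B: 177 + 0.94×(128−177) = 177 − 46.06 = 130.94 → 131
rgb(132, 131, 131) = #848383.

#848383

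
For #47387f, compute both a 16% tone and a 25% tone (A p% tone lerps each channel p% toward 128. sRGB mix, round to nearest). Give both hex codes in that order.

#50447f, #554a7f

#47387f is rgb(71, 56, 127).
16% tone:
  R: 71 + 0.16×(128−71) = 71 + 9.12 = 80.12 → 80
  G: 56 + 0.16×(128−56) = 56 + 11.52 = 67.52 → 68
  B: 127 + 0.16 = 127.16 → 127
  → #50447f
25% tone:
  R: 71 + 0.25×(128−71) = 71 + 14.25 = 85.25 → 85
  G: 56 + 18 = 74 → 74
  B: 127 + 0.25 = 127.25 → 127
  → #554a7f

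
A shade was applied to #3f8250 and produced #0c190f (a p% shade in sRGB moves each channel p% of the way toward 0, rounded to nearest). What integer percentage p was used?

81%

#3f8250 is rgb(63, 130, 80); #0c190f is rgb(12, 25, 15).
On the G channel (widest range): 25 ≈ 130 + (p/100)(0 − 130), so p ≈ 100×(25 − 130)/(0 − 130) = -10500/-130 = 80.77.
p = 81 reproduces all three channels after rounding.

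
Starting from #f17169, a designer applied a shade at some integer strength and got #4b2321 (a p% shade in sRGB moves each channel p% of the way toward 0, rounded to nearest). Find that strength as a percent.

69%

#f17169 is rgb(241, 113, 105); #4b2321 is rgb(75, 35, 33).
On the R channel (widest range): 75 ≈ 241 + (p/100)(0 − 241), so p ≈ 100×(75 − 241)/(0 − 241) = -16600/-241 = 68.88.
p = 69 reproduces all three channels after rounding.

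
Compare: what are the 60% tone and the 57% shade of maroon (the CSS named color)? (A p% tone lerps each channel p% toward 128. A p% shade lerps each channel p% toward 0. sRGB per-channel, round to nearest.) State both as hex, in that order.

#804d4d, #370000

CSS maroon is rgb(128, 0, 0).
60% tone:
  R: 128 + 0 = 128 → 128
  G: 0 + 0.6×(128−0) = 0 + 76.8 = 76.8 → 77
  B: 0 + 76.8 = 76.8 → 77
  → #804d4d
57% shade:
  R: 128 + 0.57×(0−128) = 128 − 72.96 = 55.04 → 55
  G: 0 + 0 = 0 → 0
  B: 0 + 0.57×(0−0) = 0 + 0 = 0 → 0
  → #370000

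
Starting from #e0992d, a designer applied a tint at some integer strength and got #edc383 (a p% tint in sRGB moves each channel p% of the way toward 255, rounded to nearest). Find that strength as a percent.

#e0992d is rgb(224, 153, 45); #edc383 is rgb(237, 195, 131).
On the B channel (widest range): 131 ≈ 45 + (p/100)(255 − 45), so p ≈ 100×(131 − 45)/(255 − 45) = 8600/210 = 40.95.
p = 41 reproduces all three channels after rounding.

41%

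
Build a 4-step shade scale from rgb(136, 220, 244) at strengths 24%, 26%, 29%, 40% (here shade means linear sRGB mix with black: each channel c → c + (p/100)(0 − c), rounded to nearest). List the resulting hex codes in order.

24%: (136 − 32.64 = 103.36→103, 220 − 52.8 = 167.2→167, 244 − 58.56 = 185.44→185) → #67A7B9
26%: (136 − 35.36 = 100.64→101, 220 − 57.2 = 162.8→163, 244 − 63.44 = 180.56→181) → #65A3B5
29%: (136 − 39.44 = 96.56→97, 220 − 63.8 = 156.2→156, 244 − 70.76 = 173.24→173) → #619CAD
40%: (136 − 54.4 = 81.6→82, 220 − 88 = 132→132, 244 − 97.6 = 146.4→146) → #528492

#67A7B9, #65A3B5, #619CAD, #528492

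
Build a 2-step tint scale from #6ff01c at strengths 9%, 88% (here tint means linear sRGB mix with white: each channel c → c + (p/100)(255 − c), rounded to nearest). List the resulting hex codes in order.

#6ff01c is rgb(111, 240, 28).
9%: (111 + 12.96 = 123.96→124, 240 + 1.35 = 241.35→241, 28 + 20.43 = 48.43→48) → #7cf130
88%: (111 + 126.72 = 237.72→238, 240 + 13.2 = 253.2→253, 28 + 199.76 = 227.76→228) → #eefde4

#7cf130, #eefde4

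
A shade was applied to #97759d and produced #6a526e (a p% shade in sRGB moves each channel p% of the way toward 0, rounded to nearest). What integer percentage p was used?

#97759d is rgb(151, 117, 157); #6a526e is rgb(106, 82, 110).
On the B channel (widest range): 110 ≈ 157 + (p/100)(0 − 157), so p ≈ 100×(110 − 157)/(0 − 157) = -4700/-157 = 29.94.
p = 30 reproduces all three channels after rounding.

30%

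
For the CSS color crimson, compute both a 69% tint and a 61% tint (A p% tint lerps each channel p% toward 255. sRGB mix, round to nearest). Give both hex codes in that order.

#F4B6C3, #F1A3B3

CSS crimson is rgb(220, 20, 60).
69% tint:
  R: 220 + 24.15 = 244.15 → 244
  G: 20 + 0.69×(255−20) = 20 + 162.15 = 182.15 → 182
  B: 60 + 134.55 = 194.55 → 195
  → #F4B6C3
61% tint:
  R: 220 + 0.61×(255−220) = 220 + 21.35 = 241.35 → 241
  G: 20 + 143.35 = 163.35 → 163
  B: 60 + 118.95 = 178.95 → 179
  → #F1A3B3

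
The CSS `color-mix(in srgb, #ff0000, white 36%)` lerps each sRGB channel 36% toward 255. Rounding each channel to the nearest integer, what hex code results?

#ff5c5c

#ff0000 is rgb(255, 0, 0).
Lerp each channel 36% toward 255:
  R: 255 + 0 = 255 → 255
  G: 0 + 91.8 = 91.8 → 92
  B: 0 + 91.8 = 91.8 → 92
rgb(255, 92, 92) = #ff5c5c.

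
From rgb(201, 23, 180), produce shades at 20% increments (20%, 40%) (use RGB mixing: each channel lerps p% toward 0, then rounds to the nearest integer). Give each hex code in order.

20%: (201 − 40.2 = 160.8→161, 23 − 4.6 = 18.4→18, 180 − 36 = 144→144) → #A11290
40%: (201 − 80.4 = 120.6→121, 23 − 9.2 = 13.8→14, 180 − 72 = 108→108) → #790E6C

#A11290, #790E6C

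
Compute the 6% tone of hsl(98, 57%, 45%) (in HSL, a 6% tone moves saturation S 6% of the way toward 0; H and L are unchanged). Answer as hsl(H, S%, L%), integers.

hsl(98, 54%, 45%)

S moves 6% from 57 toward 0: 57 − 3.42 = 53.58 → 54.
H and L are unchanged.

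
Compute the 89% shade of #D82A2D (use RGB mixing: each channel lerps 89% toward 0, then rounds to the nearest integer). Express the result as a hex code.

#D82A2D is rgb(216, 42, 45).
An 89% shade moves each channel 89% toward 0:
  R: 216 + 0.89×(0−216) = 216 − 192.24 = 23.76 → 24
  G: 42 + 0.89×(0−42) = 42 − 37.38 = 4.62 → 5
  B: 45 − 40.05 = 4.95 → 5
rgb(24, 5, 5) = #180505.

#180505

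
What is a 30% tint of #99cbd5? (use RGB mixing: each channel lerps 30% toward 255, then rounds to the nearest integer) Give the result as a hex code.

#99cbd5 is rgb(153, 203, 213).
A 30% tint moves each channel 30% toward 255:
  R: 153 + 0.3×(255−153) = 153 + 30.6 = 183.6 → 184
  G: 203 + 15.6 = 218.6 → 219
  B: 213 + 0.3×(255−213) = 213 + 12.6 = 225.6 → 226
rgb(184, 219, 226) = #b8dbe2.

#b8dbe2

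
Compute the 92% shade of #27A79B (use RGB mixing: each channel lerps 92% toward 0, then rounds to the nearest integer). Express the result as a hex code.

#27A79B is rgb(39, 167, 155).
Lerp each channel 92% toward 0:
  R: 39 + 0.92×(0−39) = 39 − 35.88 = 3.12 → 3
  G: 167 − 153.64 = 13.36 → 13
  B: 155 + 0.92×(0−155) = 155 − 142.6 = 12.4 → 12
rgb(3, 13, 12) = #030D0C.

#030D0C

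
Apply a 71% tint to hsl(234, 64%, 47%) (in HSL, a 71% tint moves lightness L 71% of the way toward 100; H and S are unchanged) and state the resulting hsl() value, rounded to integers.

L moves 71% from 47 toward 100: 47 + 37.63 = 84.63 → 85.
H and S are unchanged.

hsl(234, 64%, 85%)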